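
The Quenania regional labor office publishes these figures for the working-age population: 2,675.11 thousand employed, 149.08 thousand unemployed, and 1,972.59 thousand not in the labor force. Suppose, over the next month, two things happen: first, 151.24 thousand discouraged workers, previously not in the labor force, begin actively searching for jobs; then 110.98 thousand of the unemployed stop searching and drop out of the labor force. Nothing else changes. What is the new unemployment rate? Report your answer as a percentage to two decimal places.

Initially, labor force = 2,675.11 + 149.08 = 2,824.19 thousand, so u = 149.08/2,824.19 = 5.28%.
After the first change, unemployed and labor force both rise by 151.24 → E = 2,675.11, U = 300.32, labor force = 2,975.43 thousand.
After the second change, unemployed and labor force both fall by 110.98 → E = 2,675.11, U = 189.34, labor force = 2,864.45 thousand.
New unemployment rate = 189.34 / 2,864.45 = 6.61%.

New unemployment rate ≈ 6.61%.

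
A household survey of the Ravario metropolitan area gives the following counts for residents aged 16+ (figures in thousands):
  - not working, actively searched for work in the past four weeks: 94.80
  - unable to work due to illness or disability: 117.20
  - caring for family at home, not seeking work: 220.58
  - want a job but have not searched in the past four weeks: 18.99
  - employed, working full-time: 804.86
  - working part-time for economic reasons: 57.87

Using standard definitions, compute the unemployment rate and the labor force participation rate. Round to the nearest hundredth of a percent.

Employed = 804.86 + 57.87 = 862.73 thousand (anyone who worked, including part-time for economic reasons, counts as employed).
Unemployed = 94.80 thousand.
Labor force = 862.73 + 94.80 = 957.53 thousand.
Not in labor force = 117.20 + 220.58 + 18.99 = 356.77 thousand (those not working and not actively searching are outside the labor force — including those who want a job but have given up searching).
Civilian working-age population = 957.53 + 356.77 = 1,314.30 thousand.
Unemployment rate = 94.80 / 957.53 = 9.90%.
Labor force participation rate = 957.53 / 1,314.30 = 72.85%.

Unemployment rate ≈ 9.90%; labor force participation rate ≈ 72.85%.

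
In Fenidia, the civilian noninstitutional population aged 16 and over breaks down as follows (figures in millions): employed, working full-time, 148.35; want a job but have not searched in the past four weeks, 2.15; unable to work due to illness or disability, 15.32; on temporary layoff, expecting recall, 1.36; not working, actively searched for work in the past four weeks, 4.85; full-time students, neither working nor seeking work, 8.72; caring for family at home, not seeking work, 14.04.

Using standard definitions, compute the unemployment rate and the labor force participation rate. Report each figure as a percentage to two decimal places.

Employed = 148.35 million.
Unemployed = 1.36 + 4.85 = 6.21 million (jobless and actively searching, or on temporary layoff).
Labor force = 148.35 + 6.21 = 154.56 million.
Not in labor force = 2.15 + 15.32 + 8.72 + 14.04 = 40.23 million (those not working and not actively searching are outside the labor force — including those who want a job but have given up searching).
Civilian working-age population = 154.56 + 40.23 = 194.79 million.
Unemployment rate = 6.21 / 154.56 = 4.02%.
Labor force participation rate = 154.56 / 194.79 = 79.35%.

Unemployment rate ≈ 4.02%; labor force participation rate ≈ 79.35%.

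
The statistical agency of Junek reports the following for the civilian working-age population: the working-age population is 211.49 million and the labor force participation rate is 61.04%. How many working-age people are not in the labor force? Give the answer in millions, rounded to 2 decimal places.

Share not in the labor force = 1 − 0.6104 = 0.3896.
Not in labor force = 0.3896 × 211.49 ≈ 82.40 million.

About 82.40 million are not in the labor force.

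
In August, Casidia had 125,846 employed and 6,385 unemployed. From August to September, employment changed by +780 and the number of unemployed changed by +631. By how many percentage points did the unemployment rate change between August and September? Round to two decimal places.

The unemployment rate changed by +0.42 percentage points.

August: labor force = 125,846 + 6,385 = 132,231; u = 6,385/132,231 = 4.83%.
September: labor force = 126,626 + 7,016 = 133,642; u = 7,016/133,642 = 5.25%.
Change = 5.25% − 4.83% = +0.42 pp.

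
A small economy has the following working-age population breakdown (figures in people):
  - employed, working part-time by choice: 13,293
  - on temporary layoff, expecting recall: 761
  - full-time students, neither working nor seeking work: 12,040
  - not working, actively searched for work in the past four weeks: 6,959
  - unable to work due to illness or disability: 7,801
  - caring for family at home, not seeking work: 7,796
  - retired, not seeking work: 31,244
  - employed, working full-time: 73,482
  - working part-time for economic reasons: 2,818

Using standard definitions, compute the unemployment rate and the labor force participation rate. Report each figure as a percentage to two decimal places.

Employed = 13,293 + 73,482 + 2,818 = 89,593 (anyone who worked, including part-time for economic reasons, counts as employed).
Unemployed = 761 + 6,959 = 7,720 (jobless and actively searching, or on temporary layoff).
Labor force = 89,593 + 7,720 = 97,313.
Not in labor force = 12,040 + 7,801 + 7,796 + 31,244 = 58,881 (those not working and not actively searching are outside the labor force).
Civilian working-age population = 97,313 + 58,881 = 156,194.
Unemployment rate = 7,720 / 97,313 = 7.93%.
Labor force participation rate = 97,313 / 156,194 = 62.30%.

Unemployment rate ≈ 7.93%; labor force participation rate ≈ 62.30%.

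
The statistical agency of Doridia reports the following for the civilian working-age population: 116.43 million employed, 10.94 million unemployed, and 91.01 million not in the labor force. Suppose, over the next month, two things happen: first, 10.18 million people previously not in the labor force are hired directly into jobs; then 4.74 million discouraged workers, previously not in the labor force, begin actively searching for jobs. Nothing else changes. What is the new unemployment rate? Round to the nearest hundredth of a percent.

Initially, labor force = 116.43 + 10.94 = 127.37 million, so u = 10.94/127.37 = 8.59%.
After the first change, employed and labor force both rise by 10.18; unemployed unchanged → E = 126.61, U = 10.94, labor force = 137.55 million.
After the second change, unemployed and labor force both rise by 4.74 → E = 126.61, U = 15.68, labor force = 142.29 million.
New unemployment rate = 15.68 / 142.29 = 11.02%.

New unemployment rate ≈ 11.02%.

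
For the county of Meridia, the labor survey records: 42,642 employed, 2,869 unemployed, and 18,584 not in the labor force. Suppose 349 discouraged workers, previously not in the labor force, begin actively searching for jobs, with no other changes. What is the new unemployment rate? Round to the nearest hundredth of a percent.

Initially, labor force = 42,642 + 2,869 = 45,511, so u = 2,869/45,511 = 6.30%.
After the change, unemployed and labor force both rise by 349 → E = 42,642, U = 3,218, labor force = 45,860.
New unemployment rate = 3,218 / 45,860 = 7.02%.

New unemployment rate ≈ 7.02%.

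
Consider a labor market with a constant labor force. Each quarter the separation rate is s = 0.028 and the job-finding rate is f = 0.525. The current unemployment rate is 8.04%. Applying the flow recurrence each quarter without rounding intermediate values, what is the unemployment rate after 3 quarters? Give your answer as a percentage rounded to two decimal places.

With a fixed labor force, u_{t+1} = u_t + s·(1−u_t) − f·u_t = u_t·(1−s−f) + s.
Here 1−s−f = 0.447 and s = 0.028.
u_1 = 0.080400 × 0.447 + 0.028 = 0.063939.
u_2 = 0.063939 × 0.447 + 0.028 = 0.056581.
u_3 = 0.056581 × 0.447 + 0.028 = 0.053292.

Unemployment rate after three quarters ≈ 5.33%.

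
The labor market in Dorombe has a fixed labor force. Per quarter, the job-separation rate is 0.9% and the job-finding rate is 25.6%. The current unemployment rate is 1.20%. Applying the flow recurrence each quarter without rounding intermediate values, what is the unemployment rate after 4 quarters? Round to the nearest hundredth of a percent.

With a fixed labor force, u_{t+1} = u_t + s·(1−u_t) − f·u_t = u_t·(1−s−f) + s.
Here 1−s−f = 0.735 and s = 0.009.
u_1 = 0.012000 × 0.735 + 0.009 = 0.017820.
u_2 = 0.017820 × 0.735 + 0.009 = 0.022098.
u_3 = 0.022098 × 0.735 + 0.009 = 0.025242.
u_4 = 0.025242 × 0.735 + 0.009 = 0.027553.

Unemployment rate after four quarters ≈ 2.76%.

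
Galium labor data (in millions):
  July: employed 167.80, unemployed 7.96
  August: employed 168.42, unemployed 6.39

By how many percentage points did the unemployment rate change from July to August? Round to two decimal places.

July: labor force = 167.80 + 7.96 = 175.76; u = 7.96/175.76 = 4.53%.
August: labor force = 168.42 + 6.39 = 174.81; u = 6.39/174.81 = 3.66%.
Change = 3.66% − 4.53% = −0.87 pp.

The unemployment rate changed by −0.87 percentage points.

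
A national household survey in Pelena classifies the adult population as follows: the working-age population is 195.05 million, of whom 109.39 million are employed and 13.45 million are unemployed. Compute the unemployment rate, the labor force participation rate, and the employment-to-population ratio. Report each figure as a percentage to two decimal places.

Unemployment rate ≈ 10.95%; labor force participation rate ≈ 62.98%; employment-population ratio ≈ 56.08%.

Labor force = employed + unemployed = 109.39 + 13.45 = 122.84 million.
Unemployment rate = 13.45 / 122.84 = 10.95%.
Labor force participation rate = 122.84 / 195.05 = 62.98%.
Employment-population ratio = 109.39 / 195.05 = 56.08%.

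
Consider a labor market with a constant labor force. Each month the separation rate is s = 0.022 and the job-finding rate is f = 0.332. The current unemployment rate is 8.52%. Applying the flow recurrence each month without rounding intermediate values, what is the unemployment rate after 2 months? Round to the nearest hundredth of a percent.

Unemployment rate after two months ≈ 7.18%.

With a fixed labor force, u_{t+1} = u_t + s·(1−u_t) − f·u_t = u_t·(1−s−f) + s.
Here 1−s−f = 0.646 and s = 0.022.
u_1 = 0.085200 × 0.646 + 0.022 = 0.077039.
u_2 = 0.077039 × 0.646 + 0.022 = 0.071767.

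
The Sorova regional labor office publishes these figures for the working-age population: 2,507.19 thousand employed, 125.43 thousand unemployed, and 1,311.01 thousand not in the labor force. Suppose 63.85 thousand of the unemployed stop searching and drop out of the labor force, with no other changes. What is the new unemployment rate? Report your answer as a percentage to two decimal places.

New unemployment rate ≈ 2.40%.

Initially, labor force = 2,507.19 + 125.43 = 2,632.62 thousand, so u = 125.43/2,632.62 = 4.76%.
After the change, unemployed and labor force both fall by 63.85 → E = 2,507.19, U = 61.58, labor force = 2,568.77 thousand.
New unemployment rate = 61.58 / 2,568.77 = 2.40%.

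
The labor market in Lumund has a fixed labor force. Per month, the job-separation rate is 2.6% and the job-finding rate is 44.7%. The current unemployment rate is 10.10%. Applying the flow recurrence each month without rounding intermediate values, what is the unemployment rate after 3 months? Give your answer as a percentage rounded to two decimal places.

With a fixed labor force, u_{t+1} = u_t + s·(1−u_t) − f·u_t = u_t·(1−s−f) + s.
Here 1−s−f = 0.527 and s = 0.026.
u_1 = 0.101000 × 0.527 + 0.026 = 0.079227.
u_2 = 0.079227 × 0.527 + 0.026 = 0.067753.
u_3 = 0.067753 × 0.527 + 0.026 = 0.061706.

Unemployment rate after three months ≈ 6.17%.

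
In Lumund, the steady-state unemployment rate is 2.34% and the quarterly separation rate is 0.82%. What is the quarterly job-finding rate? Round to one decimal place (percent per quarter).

Job-finding rate ≈ 34.2% per quarter.

From u* = s/(s+f): f = s·(1−u)/u.
f = 0.82 × (1 − 0.0234) / 0.0234 = 0.8008 / 0.0234 ≈ 34.2% per quarter.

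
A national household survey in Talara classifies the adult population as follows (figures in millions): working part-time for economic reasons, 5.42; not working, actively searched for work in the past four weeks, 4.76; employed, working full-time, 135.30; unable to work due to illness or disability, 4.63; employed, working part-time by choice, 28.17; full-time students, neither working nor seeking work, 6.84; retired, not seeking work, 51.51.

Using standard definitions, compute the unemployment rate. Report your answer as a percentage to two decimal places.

Unemployment rate ≈ 2.74%.

Employed = 5.42 + 135.30 + 28.17 = 168.89 million (anyone who worked, including part-time for economic reasons, counts as employed).
Unemployed = 4.76 million.
Labor force = 168.89 + 4.76 = 173.65 million.
Unemployment rate = 4.76 / 173.65 = 2.74%.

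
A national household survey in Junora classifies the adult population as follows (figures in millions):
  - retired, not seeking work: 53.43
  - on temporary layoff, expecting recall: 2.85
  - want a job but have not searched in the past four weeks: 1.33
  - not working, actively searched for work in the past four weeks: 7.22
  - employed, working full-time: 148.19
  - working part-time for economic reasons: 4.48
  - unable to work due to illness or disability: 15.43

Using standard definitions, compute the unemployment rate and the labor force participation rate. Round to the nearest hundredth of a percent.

Employed = 148.19 + 4.48 = 152.67 million (anyone who worked, including part-time for economic reasons, counts as employed).
Unemployed = 2.85 + 7.22 = 10.07 million (jobless and actively searching, or on temporary layoff).
Labor force = 152.67 + 10.07 = 162.74 million.
Not in labor force = 53.43 + 1.33 + 15.43 = 70.19 million (those not working and not actively searching are outside the labor force — including those who want a job but have given up searching).
Civilian working-age population = 162.74 + 70.19 = 232.93 million.
Unemployment rate = 10.07 / 162.74 = 6.19%.
Labor force participation rate = 162.74 / 232.93 = 69.87%.

Unemployment rate ≈ 6.19%; labor force participation rate ≈ 69.87%.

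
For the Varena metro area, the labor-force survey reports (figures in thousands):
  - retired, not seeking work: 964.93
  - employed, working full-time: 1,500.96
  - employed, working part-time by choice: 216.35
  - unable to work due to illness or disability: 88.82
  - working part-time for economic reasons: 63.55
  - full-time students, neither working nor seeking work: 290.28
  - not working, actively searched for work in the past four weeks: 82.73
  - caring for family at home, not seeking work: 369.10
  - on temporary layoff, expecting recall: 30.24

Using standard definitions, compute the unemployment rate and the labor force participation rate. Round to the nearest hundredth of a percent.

Employed = 1,500.96 + 216.35 + 63.55 = 1,780.86 thousand (anyone who worked, including part-time for economic reasons, counts as employed).
Unemployed = 82.73 + 30.24 = 112.97 thousand (jobless and actively searching, or on temporary layoff).
Labor force = 1,780.86 + 112.97 = 1,893.83 thousand.
Not in labor force = 964.93 + 88.82 + 290.28 + 369.10 = 1,713.13 thousand (those not working and not actively searching are outside the labor force).
Civilian working-age population = 1,893.83 + 1,713.13 = 3,606.96 thousand.
Unemployment rate = 112.97 / 1,893.83 = 5.97%.
Labor force participation rate = 1,893.83 / 3,606.96 = 52.50%.

Unemployment rate ≈ 5.97%; labor force participation rate ≈ 52.50%.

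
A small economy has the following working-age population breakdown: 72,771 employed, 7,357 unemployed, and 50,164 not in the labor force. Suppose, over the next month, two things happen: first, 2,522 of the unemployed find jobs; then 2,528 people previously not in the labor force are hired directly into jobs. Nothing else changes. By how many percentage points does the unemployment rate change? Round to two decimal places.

The unemployment rate changes by −3.33 percentage points.

Initially, labor force = 72,771 + 7,357 = 80,128, so u = 7,357/80,128 = 9.18%.
After the first change, unemployed falls and employed rises by 2,522; labor force unchanged → E = 75,293, U = 4,835, labor force = 80,128.
After the second change, employed and labor force both rise by 2,528; unemployed unchanged → E = 77,821, U = 4,835, labor force = 82,656.
New unemployment rate = 4,835 / 82,656 = 5.85%.
Change = 5.85% − 9.18% = −3.33 percentage points.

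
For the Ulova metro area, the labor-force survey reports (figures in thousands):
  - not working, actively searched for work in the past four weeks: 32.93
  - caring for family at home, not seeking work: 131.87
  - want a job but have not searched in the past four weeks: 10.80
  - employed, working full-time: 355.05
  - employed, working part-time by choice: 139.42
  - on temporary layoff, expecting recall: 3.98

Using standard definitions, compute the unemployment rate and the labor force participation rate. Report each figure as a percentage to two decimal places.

Unemployment rate ≈ 6.95%; labor force participation rate ≈ 78.83%.

Employed = 355.05 + 139.42 = 494.47 thousand.
Unemployed = 32.93 + 3.98 = 36.91 thousand (jobless and actively searching, or on temporary layoff).
Labor force = 494.47 + 36.91 = 531.38 thousand.
Not in labor force = 131.87 + 10.80 = 142.67 thousand (those not working and not actively searching are outside the labor force — including those who want a job but have given up searching).
Civilian working-age population = 531.38 + 142.67 = 674.05 thousand.
Unemployment rate = 36.91 / 531.38 = 6.95%.
Labor force participation rate = 531.38 / 674.05 = 78.83%.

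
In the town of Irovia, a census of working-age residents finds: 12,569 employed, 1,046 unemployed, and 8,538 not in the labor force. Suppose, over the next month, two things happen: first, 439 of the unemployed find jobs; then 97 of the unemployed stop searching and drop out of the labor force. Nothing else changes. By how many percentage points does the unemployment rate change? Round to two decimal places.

The unemployment rate changes by −3.91 percentage points.

Initially, labor force = 12,569 + 1,046 = 13,615, so u = 1,046/13,615 = 7.68%.
After the first change, unemployed falls and employed rises by 439; labor force unchanged → E = 13,008, U = 607, labor force = 13,615.
After the second change, unemployed and labor force both fall by 97 → E = 13,008, U = 510, labor force = 13,518.
New unemployment rate = 510 / 13,518 = 3.77%.
Change = 3.77% − 7.68% = −3.91 percentage points.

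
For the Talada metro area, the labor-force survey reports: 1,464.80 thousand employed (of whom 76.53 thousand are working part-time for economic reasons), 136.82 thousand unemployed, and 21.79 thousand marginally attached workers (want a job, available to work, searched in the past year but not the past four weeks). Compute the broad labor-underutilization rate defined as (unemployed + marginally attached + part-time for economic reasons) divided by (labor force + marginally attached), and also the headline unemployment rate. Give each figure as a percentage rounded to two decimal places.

Broad underutilization rate ≈ 14.48%; headline unemployment rate ≈ 8.54%.

Labor force = 1,464.80 + 136.82 = 1,601.62 thousand.
Numerator = 136.82 + 21.79 + 76.53 = 235.14 thousand.
Denominator = 1,601.62 + 21.79 = 1,623.41 thousand.
Broad rate = 235.14 / 1,623.41 = 14.48%.
Headline unemployment rate = 136.82 / 1,601.62 = 8.54%.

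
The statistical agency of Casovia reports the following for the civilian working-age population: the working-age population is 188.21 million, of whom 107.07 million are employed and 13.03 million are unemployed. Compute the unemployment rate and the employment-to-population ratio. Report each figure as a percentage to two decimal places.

Labor force = employed + unemployed = 107.07 + 13.03 = 120.10 million.
Unemployment rate = 13.03 / 120.10 = 10.85%.
Employment-population ratio = 107.07 / 188.21 = 56.89%.

Unemployment rate ≈ 10.85%; employment-population ratio ≈ 56.89%.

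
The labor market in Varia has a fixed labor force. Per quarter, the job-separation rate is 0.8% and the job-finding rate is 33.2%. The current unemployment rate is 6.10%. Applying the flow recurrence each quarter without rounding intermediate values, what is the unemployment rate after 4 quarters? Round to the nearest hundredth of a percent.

Unemployment rate after four quarters ≈ 3.06%.

With a fixed labor force, u_{t+1} = u_t + s·(1−u_t) − f·u_t = u_t·(1−s−f) + s.
Here 1−s−f = 0.660 and s = 0.008.
u_1 = 0.061000 × 0.660 + 0.008 = 0.048260.
u_2 = 0.048260 × 0.660 + 0.008 = 0.039852.
u_3 = 0.039852 × 0.660 + 0.008 = 0.034302.
u_4 = 0.034302 × 0.660 + 0.008 = 0.030639.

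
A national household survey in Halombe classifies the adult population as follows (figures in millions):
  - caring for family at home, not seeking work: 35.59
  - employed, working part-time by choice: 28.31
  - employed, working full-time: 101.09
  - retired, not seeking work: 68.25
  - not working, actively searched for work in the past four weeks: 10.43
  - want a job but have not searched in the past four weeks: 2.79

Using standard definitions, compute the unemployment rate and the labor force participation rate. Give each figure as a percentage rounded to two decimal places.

Unemployment rate ≈ 7.46%; labor force participation rate ≈ 56.74%.

Employed = 28.31 + 101.09 = 129.40 million.
Unemployed = 10.43 million.
Labor force = 129.40 + 10.43 = 139.83 million.
Not in labor force = 35.59 + 68.25 + 2.79 = 106.63 million (those not working and not actively searching are outside the labor force — including those who want a job but have given up searching).
Civilian working-age population = 139.83 + 106.63 = 246.46 million.
Unemployment rate = 10.43 / 139.83 = 7.46%.
Labor force participation rate = 139.83 / 246.46 = 56.74%.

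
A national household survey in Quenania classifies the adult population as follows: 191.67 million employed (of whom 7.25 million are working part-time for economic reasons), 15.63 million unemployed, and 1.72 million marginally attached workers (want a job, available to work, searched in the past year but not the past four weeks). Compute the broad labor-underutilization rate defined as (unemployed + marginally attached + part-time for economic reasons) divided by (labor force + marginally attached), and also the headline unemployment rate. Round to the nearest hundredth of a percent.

Labor force = 191.67 + 15.63 = 207.30 million.
Numerator = 15.63 + 1.72 + 7.25 = 24.60 million.
Denominator = 207.30 + 1.72 = 209.02 million.
Broad rate = 24.60 / 209.02 = 11.77%.
Headline unemployment rate = 15.63 / 207.30 = 7.54%.

Broad underutilization rate ≈ 11.77%; headline unemployment rate ≈ 7.54%.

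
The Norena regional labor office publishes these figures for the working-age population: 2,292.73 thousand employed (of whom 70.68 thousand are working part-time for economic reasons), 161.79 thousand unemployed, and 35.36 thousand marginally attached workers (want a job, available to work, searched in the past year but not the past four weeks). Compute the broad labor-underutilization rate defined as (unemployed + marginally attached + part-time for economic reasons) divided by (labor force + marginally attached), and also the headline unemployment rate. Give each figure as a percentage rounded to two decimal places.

Labor force = 2,292.73 + 161.79 = 2,454.52 thousand.
Numerator = 161.79 + 35.36 + 70.68 = 267.83 thousand.
Denominator = 2,454.52 + 35.36 = 2,489.88 thousand.
Broad rate = 267.83 / 2,489.88 = 10.76%.
Headline unemployment rate = 161.79 / 2,454.52 = 6.59%.

Broad underutilization rate ≈ 10.76%; headline unemployment rate ≈ 6.59%.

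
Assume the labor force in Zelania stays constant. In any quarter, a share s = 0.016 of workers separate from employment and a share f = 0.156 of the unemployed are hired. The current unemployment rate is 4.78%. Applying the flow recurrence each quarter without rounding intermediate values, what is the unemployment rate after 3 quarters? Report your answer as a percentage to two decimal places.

Unemployment rate after three quarters ≈ 6.74%.

With a fixed labor force, u_{t+1} = u_t + s·(1−u_t) − f·u_t = u_t·(1−s−f) + s.
Here 1−s−f = 0.828 and s = 0.016.
u_1 = 0.047800 × 0.828 + 0.016 = 0.055578.
u_2 = 0.055578 × 0.828 + 0.016 = 0.062019.
u_3 = 0.062019 × 0.828 + 0.016 = 0.067352.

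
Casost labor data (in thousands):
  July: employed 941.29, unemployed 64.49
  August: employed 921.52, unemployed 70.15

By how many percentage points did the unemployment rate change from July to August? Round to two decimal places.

The unemployment rate changed by +0.66 percentage points.

July: labor force = 941.29 + 64.49 = 1,005.78; u = 64.49/1,005.78 = 6.41%.
August: labor force = 921.52 + 70.15 = 991.67; u = 70.15/991.67 = 7.07%.
Change = 7.07% − 6.41% = +0.66 pp.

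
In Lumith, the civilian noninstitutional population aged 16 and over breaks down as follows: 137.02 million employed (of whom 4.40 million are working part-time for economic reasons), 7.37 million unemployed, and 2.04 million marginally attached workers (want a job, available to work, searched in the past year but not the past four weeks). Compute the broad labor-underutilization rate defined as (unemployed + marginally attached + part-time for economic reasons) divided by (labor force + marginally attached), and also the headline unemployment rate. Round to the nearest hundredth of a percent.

Broad underutilization rate ≈ 9.43%; headline unemployment rate ≈ 5.10%.

Labor force = 137.02 + 7.37 = 144.39 million.
Numerator = 7.37 + 2.04 + 4.40 = 13.81 million.
Denominator = 144.39 + 2.04 = 146.43 million.
Broad rate = 13.81 / 146.43 = 9.43%.
Headline unemployment rate = 7.37 / 144.39 = 5.10%.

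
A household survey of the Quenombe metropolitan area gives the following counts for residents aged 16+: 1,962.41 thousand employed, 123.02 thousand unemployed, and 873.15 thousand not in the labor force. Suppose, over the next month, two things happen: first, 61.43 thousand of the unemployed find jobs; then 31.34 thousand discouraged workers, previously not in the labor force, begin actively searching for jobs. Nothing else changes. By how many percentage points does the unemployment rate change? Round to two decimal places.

Initially, labor force = 1,962.41 + 123.02 = 2,085.43 thousand, so u = 123.02/2,085.43 = 5.90%.
After the first change, unemployed falls and employed rises by 61.43; labor force unchanged → E = 2,023.84, U = 61.59, labor force = 2,085.43 thousand.
After the second change, unemployed and labor force both rise by 31.34 → E = 2,023.84, U = 92.93, labor force = 2,116.77 thousand.
New unemployment rate = 92.93 / 2,116.77 = 4.39%.
Change = 4.39% − 5.90% = −1.51 percentage points.

The unemployment rate changes by −1.51 percentage points.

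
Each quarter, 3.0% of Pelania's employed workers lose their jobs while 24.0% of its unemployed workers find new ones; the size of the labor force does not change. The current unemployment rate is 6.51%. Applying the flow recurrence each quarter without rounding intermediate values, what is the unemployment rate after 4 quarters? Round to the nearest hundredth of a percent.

With a fixed labor force, u_{t+1} = u_t + s·(1−u_t) − f·u_t = u_t·(1−s−f) + s.
Here 1−s−f = 0.730 and s = 0.030.
u_1 = 0.065100 × 0.730 + 0.030 = 0.077523.
u_2 = 0.077523 × 0.730 + 0.030 = 0.086592.
u_3 = 0.086592 × 0.730 + 0.030 = 0.093212.
u_4 = 0.093212 × 0.730 + 0.030 = 0.098045.

Unemployment rate after four quarters ≈ 9.80%.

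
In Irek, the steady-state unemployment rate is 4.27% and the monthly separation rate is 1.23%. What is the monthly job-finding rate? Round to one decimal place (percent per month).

From u* = s/(s+f): f = s·(1−u)/u.
f = 1.23 × (1 − 0.0427) / 0.0427 = 1.1775 / 0.0427 ≈ 27.6% per month.

Job-finding rate ≈ 27.6% per month.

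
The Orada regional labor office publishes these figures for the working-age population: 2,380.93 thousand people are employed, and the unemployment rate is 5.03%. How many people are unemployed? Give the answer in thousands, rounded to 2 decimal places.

About 126.10 thousand are unemployed.

Let U be the number unemployed. The labor force is E + U, and U/(E+U) = 0.0503.
So U = 0.0503 × 2,380.93 / (1 − 0.0503) = 119.7608 / 0.9497 ≈ 126.10 thousand.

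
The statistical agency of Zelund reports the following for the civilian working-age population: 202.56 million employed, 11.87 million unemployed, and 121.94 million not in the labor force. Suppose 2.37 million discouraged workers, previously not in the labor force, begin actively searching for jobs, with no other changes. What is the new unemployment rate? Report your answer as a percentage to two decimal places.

Initially, labor force = 202.56 + 11.87 = 214.43 million, so u = 11.87/214.43 = 5.54%.
After the change, unemployed and labor force both rise by 2.37 → E = 202.56, U = 14.24, labor force = 216.80 million.
New unemployment rate = 14.24 / 216.80 = 6.57%.

New unemployment rate ≈ 6.57%.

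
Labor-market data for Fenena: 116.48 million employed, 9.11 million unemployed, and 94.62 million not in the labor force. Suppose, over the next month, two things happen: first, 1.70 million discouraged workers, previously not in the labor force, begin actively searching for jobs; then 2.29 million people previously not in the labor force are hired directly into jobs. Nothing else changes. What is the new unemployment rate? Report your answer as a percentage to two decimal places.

New unemployment rate ≈ 8.34%.

Initially, labor force = 116.48 + 9.11 = 125.59 million, so u = 9.11/125.59 = 7.25%.
After the first change, unemployed and labor force both rise by 1.70 → E = 116.48, U = 10.81, labor force = 127.29 million.
After the second change, employed and labor force both rise by 2.29; unemployed unchanged → E = 118.77, U = 10.81, labor force = 129.58 million.
New unemployment rate = 10.81 / 129.58 = 8.34%.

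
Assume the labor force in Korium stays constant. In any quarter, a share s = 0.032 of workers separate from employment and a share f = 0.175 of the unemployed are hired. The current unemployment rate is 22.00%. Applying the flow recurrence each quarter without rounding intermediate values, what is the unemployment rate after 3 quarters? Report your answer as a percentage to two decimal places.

Unemployment rate after three quarters ≈ 18.72%.

With a fixed labor force, u_{t+1} = u_t + s·(1−u_t) − f·u_t = u_t·(1−s−f) + s.
Here 1−s−f = 0.793 and s = 0.032.
u_1 = 0.220000 × 0.793 + 0.032 = 0.206460.
u_2 = 0.206460 × 0.793 + 0.032 = 0.195723.
u_3 = 0.195723 × 0.793 + 0.032 = 0.187208.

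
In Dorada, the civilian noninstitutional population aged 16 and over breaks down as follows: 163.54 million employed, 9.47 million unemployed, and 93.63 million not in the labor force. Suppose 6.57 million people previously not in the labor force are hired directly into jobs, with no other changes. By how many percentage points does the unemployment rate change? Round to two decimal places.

The unemployment rate changes by −0.20 percentage points.

Initially, labor force = 163.54 + 9.47 = 173.01 million, so u = 9.47/173.01 = 5.47%.
After the change, employed and labor force both rise by 6.57; unemployed unchanged → E = 170.11, U = 9.47, labor force = 179.58 million.
New unemployment rate = 9.47 / 179.58 = 5.27%.
Change = 5.27% − 5.47% = −0.20 percentage points.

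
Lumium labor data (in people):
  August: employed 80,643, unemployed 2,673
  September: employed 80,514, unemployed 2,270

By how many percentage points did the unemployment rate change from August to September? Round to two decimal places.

The unemployment rate changed by −0.47 percentage points.

August: labor force = 80,643 + 2,673 = 83,316; u = 2,673/83,316 = 3.21%.
September: labor force = 80,514 + 2,270 = 82,784; u = 2,270/82,784 = 2.74%.
Change = 2.74% − 3.21% = −0.47 pp.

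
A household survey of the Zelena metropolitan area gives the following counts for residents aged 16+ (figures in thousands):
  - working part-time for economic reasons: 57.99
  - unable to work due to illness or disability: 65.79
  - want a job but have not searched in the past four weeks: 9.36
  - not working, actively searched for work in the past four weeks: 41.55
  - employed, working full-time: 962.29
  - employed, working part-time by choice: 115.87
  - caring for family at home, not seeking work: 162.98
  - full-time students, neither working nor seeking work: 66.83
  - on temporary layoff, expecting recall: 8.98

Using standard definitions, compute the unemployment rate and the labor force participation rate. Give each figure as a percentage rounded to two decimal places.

Unemployment rate ≈ 4.26%; labor force participation rate ≈ 79.56%.

Employed = 57.99 + 962.29 + 115.87 = 1,136.15 thousand (anyone who worked, including part-time for economic reasons, counts as employed).
Unemployed = 41.55 + 8.98 = 50.53 thousand (jobless and actively searching, or on temporary layoff).
Labor force = 1,136.15 + 50.53 = 1,186.68 thousand.
Not in labor force = 65.79 + 9.36 + 162.98 + 66.83 = 304.96 thousand (those not working and not actively searching are outside the labor force — including those who want a job but have given up searching).
Civilian working-age population = 1,186.68 + 304.96 = 1,491.64 thousand.
Unemployment rate = 50.53 / 1,186.68 = 4.26%.
Labor force participation rate = 1,186.68 / 1,491.64 = 79.56%.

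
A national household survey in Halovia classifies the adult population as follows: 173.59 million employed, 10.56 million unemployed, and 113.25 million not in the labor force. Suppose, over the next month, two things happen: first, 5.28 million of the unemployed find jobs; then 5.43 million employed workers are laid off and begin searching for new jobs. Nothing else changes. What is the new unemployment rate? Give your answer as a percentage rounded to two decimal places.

Initially, labor force = 173.59 + 10.56 = 184.15 million, so u = 10.56/184.15 = 5.73%.
After the first change, unemployed falls and employed rises by 5.28; labor force unchanged → E = 178.87, U = 5.28, labor force = 184.15 million.
After the second change, employed falls and unemployed rises by 5.43; labor force unchanged → E = 173.44, U = 10.71, labor force = 184.15 million.
New unemployment rate = 10.71 / 184.15 = 5.82%.

New unemployment rate ≈ 5.82%.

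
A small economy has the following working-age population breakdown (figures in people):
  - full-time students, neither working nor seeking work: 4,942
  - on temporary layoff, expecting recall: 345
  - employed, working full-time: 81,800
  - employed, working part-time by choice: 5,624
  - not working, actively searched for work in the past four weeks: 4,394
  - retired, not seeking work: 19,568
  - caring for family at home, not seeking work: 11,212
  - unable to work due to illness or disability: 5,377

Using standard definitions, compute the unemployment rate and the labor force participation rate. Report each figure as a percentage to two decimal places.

Employed = 81,800 + 5,624 = 87,424.
Unemployed = 345 + 4,394 = 4,739 (jobless and actively searching, or on temporary layoff).
Labor force = 87,424 + 4,739 = 92,163.
Not in labor force = 4,942 + 19,568 + 11,212 + 5,377 = 41,099 (those not working and not actively searching are outside the labor force).
Civilian working-age population = 92,163 + 41,099 = 133,262.
Unemployment rate = 4,739 / 92,163 = 5.14%.
Labor force participation rate = 92,163 / 133,262 = 69.16%.

Unemployment rate ≈ 5.14%; labor force participation rate ≈ 69.16%.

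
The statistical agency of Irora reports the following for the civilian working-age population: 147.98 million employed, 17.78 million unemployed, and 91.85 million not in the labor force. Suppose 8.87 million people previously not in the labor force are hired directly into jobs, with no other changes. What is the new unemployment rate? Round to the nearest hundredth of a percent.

Initially, labor force = 147.98 + 17.78 = 165.76 million, so u = 17.78/165.76 = 10.73%.
After the change, employed and labor force both rise by 8.87; unemployed unchanged → E = 156.85, U = 17.78, labor force = 174.63 million.
New unemployment rate = 17.78 / 174.63 = 10.18%.

New unemployment rate ≈ 10.18%.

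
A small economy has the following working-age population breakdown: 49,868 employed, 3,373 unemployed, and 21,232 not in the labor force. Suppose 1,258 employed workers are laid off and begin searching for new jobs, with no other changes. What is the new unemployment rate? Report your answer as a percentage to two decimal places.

Initially, labor force = 49,868 + 3,373 = 53,241, so u = 3,373/53,241 = 6.34%.
After the change, employed falls and unemployed rises by 1,258; labor force unchanged → E = 48,610, U = 4,631, labor force = 53,241.
New unemployment rate = 4,631 / 53,241 = 8.70%.

New unemployment rate ≈ 8.70%.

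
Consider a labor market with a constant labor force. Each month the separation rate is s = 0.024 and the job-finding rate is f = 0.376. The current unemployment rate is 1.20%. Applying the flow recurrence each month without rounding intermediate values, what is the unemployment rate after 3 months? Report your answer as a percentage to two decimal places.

Unemployment rate after three months ≈ 4.96%.

With a fixed labor force, u_{t+1} = u_t + s·(1−u_t) − f·u_t = u_t·(1−s−f) + s.
Here 1−s−f = 0.600 and s = 0.024.
u_1 = 0.012000 × 0.600 + 0.024 = 0.031200.
u_2 = 0.031200 × 0.600 + 0.024 = 0.042720.
u_3 = 0.042720 × 0.600 + 0.024 = 0.049632.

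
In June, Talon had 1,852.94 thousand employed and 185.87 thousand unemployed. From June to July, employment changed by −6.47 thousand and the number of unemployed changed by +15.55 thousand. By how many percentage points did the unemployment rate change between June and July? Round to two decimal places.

The unemployment rate changed by +0.72 percentage points.

June: labor force = 1,852.94 + 185.87 = 2,038.81; u = 185.87/2,038.81 = 9.12%.
July: labor force = 1,846.47 + 201.42 = 2,047.89; u = 201.42/2,047.89 = 9.84%.
Change = 9.84% − 9.12% = +0.72 pp.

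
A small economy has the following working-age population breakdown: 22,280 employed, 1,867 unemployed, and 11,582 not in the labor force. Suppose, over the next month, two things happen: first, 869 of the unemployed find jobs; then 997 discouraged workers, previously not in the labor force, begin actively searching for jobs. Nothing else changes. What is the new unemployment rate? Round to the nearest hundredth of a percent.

Initially, labor force = 22,280 + 1,867 = 24,147, so u = 1,867/24,147 = 7.73%.
After the first change, unemployed falls and employed rises by 869; labor force unchanged → E = 23,149, U = 998, labor force = 24,147.
After the second change, unemployed and labor force both rise by 997 → E = 23,149, U = 1,995, labor force = 25,144.
New unemployment rate = 1,995 / 25,144 = 7.93%.

New unemployment rate ≈ 7.93%.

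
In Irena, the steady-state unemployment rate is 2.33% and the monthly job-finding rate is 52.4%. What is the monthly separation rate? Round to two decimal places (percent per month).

From u* = s/(s+f): s = u·f/(1−u).
s = 0.0233 × 52.4 / (1 − 0.0233) = 1.2209 / 0.9767 ≈ 1.25% per month.

Separation rate ≈ 1.25% per month.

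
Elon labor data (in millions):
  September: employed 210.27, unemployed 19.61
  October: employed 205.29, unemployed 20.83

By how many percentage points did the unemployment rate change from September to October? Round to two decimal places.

The unemployment rate changed by +0.68 percentage points.

September: labor force = 210.27 + 19.61 = 229.88; u = 19.61/229.88 = 8.53%.
October: labor force = 205.29 + 20.83 = 226.12; u = 20.83/226.12 = 9.21%.
Change = 9.21% − 8.53% = +0.68 pp.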